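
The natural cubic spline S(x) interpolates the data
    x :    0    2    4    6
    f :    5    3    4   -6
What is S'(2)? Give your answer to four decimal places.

Write σ_i for S''(x_i). With h_i = 2, 2, 2 and divided differences Δ_i = -1, 1/2, -5, the continuity of S' gives the tridiagonal system
  2·σ_0 + 8·σ_1 + 2·σ_2 = 6(Δ_1 - Δ_0) = 9
  2·σ_1 + 8·σ_2 + 2·σ_3 = 6(Δ_2 - Δ_1) = -33
Natural end conditions: σ_0 = σ_3 = 0.
Forward elimination and back-substitution give σ_0 = 0, σ_1 = 23/10, σ_2 = -47/10, σ_3 = 0.
On [2, 4], S'(x) = b_1 + 2c_1·(x - 2) + 3d_1·(x - 2)² with b_1 = Δ_1 - h_1(2σ_1 + σ_2)/6 = 8/15, c_1 = σ_1/2 = 23/20, d_1 = (σ_2 - σ_1)/(6h_1) = -7/12. So S'(2) = 8/15.

0.5333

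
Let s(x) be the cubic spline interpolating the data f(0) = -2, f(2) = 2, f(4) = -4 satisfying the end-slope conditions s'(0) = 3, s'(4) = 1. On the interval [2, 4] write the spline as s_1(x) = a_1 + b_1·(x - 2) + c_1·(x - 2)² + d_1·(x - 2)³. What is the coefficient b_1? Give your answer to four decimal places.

-1.7500

Write σ_i for s''(x_i). With h_i = 2, 2 and divided differences Δ_i = 2, -3, the continuity of s' gives the tridiagonal system
  2·σ_0 + 8·σ_1 + 2·σ_2 = 6(Δ_1 - Δ_0) = -30
Clamped end conditions give two more equations: 2h_0·σ_0 + h_0·σ_1 = 6(Δ_0 - s'(0)) = -6 and h_1·σ_1 + 2h_1·σ_2 = 6(s'(4) - Δ_1) = 24.
Hence σ_0 = 7/4, σ_1 = -13/2, σ_2 = 37/4.
On [2, 4], with s_1(x) = a_1 + b_1·(x - 2) + c_1·(x - 2)² + d_1·(x - 2)³: c_1 = σ_1/2 = -13/4, d_1 = (σ_2 - σ_1)/(6h_1) = 21/16, b_1 = Δ_1 - h_1(2σ_1 + σ_2)/6 = -7/4.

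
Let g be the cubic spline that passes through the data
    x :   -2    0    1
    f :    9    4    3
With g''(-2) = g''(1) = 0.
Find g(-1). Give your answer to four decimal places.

6.1250

Write M_i for g''(x_i). With h_i = 2, 1 and divided differences Δ_i = -5/2, -1, the continuity of g' gives the tridiagonal system
  2·M_0 + 6·M_1 + 1·M_2 = 6(Δ_1 - Δ_0) = 9
Natural end conditions: M_0 = M_2 = 0.
Solving: M_0 = 0, M_1 = 3/2, M_2 = 0.
On [-2, 0], g(x) = 9 - 3·(x + 2) + 0·(x + 2)² + 1/8·(x + 2)³.
With (x + 2) = 1: g(-1) = 49/8.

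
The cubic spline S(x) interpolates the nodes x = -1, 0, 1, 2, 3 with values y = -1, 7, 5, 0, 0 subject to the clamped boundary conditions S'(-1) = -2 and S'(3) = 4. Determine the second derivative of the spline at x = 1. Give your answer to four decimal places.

0.7500

Write m_i for S''(x_i). With h_i = 1, 1, 1, 1 and divided differences Δ_i = 8, -2, -5, 0, the continuity of S' gives the tridiagonal system
  1·m_0 + 4·m_1 + 1·m_2 = 6(Δ_1 - Δ_0) = -60
  1·m_1 + 4·m_2 + 1·m_3 = 6(Δ_2 - Δ_1) = -18
  1·m_2 + 4·m_3 + 1·m_4 = 6(Δ_3 - Δ_2) = 30
Clamped end conditions give two more equations: 2h_0·m_0 + h_0·m_1 = 6(Δ_0 - S'(-1)) = 60 and h_3·m_3 + 2h_3·m_4 = 6(S'(3) - Δ_3) = 24.
Forward elimination and back-substitution give m_0 = 1203/28, m_1 = -363/14, m_2 = 3/4, m_3 = 69/14, m_4 = 267/28.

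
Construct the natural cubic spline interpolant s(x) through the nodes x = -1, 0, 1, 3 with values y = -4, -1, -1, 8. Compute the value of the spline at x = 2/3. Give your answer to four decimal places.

Let M_i = s''(x_i). Step sizes h_i = 1, 1, 2; slopes of the chords Δ_i = (y_(i+1) - y_i)/h_i = 3, 0, 9/2.
  1·M_0 + 4·M_1 + 1·M_2 = 6(Δ_1 - Δ_0) = -18
  1·M_1 + 6·M_2 + 2·M_3 = 6(Δ_2 - Δ_1) = 27
Natural end conditions: M_0 = M_3 = 0.
Forward elimination and back-substitution give M_0 = 0, M_1 = -135/23, M_2 = 126/23, M_3 = 0.
On [0, 1], s(x) = -1 + 24/23·x - 135/46·x² + 87/46·x³.
With x = 2/3: s(2/3) = -217/207.

-1.0483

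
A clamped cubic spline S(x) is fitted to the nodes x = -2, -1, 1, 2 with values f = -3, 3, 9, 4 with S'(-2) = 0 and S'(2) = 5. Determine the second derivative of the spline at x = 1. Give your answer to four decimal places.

Write M_i for S''(x_i). With h_i = 1, 2, 1 and divided differences Δ_i = 6, 3, -5, the continuity of S' gives the tridiagonal system
  1·M_0 + 6·M_1 + 2·M_2 = 6(Δ_1 - Δ_0) = -18
  2·M_1 + 6·M_2 + 1·M_3 = 6(Δ_2 - Δ_1) = -48
Clamped end conditions give two more equations: 2h_0·M_0 + h_0·M_1 = 6(Δ_0 - S'(-2)) = 36 and h_2·M_2 + 2h_2·M_3 = 6(S'(2) - Δ_2) = 60.
Solving the tridiagonal system: M_0 = 94/5, M_1 = -8/5, M_2 = -68/5, M_3 = 184/5.

-13.6000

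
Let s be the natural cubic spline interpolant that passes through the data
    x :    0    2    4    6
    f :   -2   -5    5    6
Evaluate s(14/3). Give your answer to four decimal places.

6.5432

Write M_i for s''(x_i). With h_i = 2, 2, 2 and divided differences Δ_i = -3/2, 5, 1/2, the continuity of s' gives the tridiagonal system
  2·M_0 + 8·M_1 + 2·M_2 = 6(Δ_1 - Δ_0) = 39
  2·M_1 + 8·M_2 + 2·M_3 = 6(Δ_2 - Δ_1) = -27
Natural end conditions: M_0 = M_3 = 0.
Solving: M_0 = 0, M_1 = 61/10, M_2 = -49/10, M_3 = 0.
On [4, 6], s(x) = 5 + 113/30·(x - 4) - 49/20·(x - 4)² + 49/120·(x - 4)³.
With (x - 4) = 2/3: s(14/3) = 530/81.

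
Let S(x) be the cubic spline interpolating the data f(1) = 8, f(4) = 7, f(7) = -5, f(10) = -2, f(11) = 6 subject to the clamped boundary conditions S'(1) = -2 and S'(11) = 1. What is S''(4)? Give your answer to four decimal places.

Let M_i = S''(x_i). Step sizes h_i = 3, 3, 3, 1; slopes of the chords Δ_i = (y_(i+1) - y_i)/h_i = -1/3, -4, 1, 8.
  3·M_0 + 12·M_1 + 3·M_2 = 6(Δ_1 - Δ_0) = -22
  3·M_1 + 12·M_2 + 3·M_3 = 6(Δ_2 - Δ_1) = 30
  3·M_2 + 8·M_3 + 1·M_4 = 6(Δ_3 - Δ_2) = 42
Clamped end conditions give two more equations: 2h_0·M_0 + h_0·M_1 = 6(Δ_0 - S'(1)) = 10 and h_3·M_3 + 2h_3·M_4 = 6(S'(11) - Δ_3) = -42.
Hence M_0 = 545/174, M_1 = -85/29, M_2 = 73/58, M_3 = 229/29, M_4 = -1447/58.

-2.9310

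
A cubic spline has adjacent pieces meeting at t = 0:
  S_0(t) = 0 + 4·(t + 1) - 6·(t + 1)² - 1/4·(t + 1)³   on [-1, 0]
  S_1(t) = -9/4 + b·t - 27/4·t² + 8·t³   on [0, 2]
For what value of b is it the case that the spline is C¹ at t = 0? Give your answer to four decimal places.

S_0'(t) = 4 - 12·(t + 1) - 3/4·(t + 1)², so S_0'(0) = -35/4. On the right, S_1'(0) = b, so b = -35/4.

-8.7500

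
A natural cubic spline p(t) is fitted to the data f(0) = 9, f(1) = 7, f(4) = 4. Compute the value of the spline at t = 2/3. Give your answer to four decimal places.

Put m_i = p'' at the i-th knot. Here h = (1, 3) and Δ = (-2, -1), so the interior equations h_(i-1)·m_(i-1) + 2(h_(i-1)+h_i)·m_i + h_i·m_(i+1) = 6(Δ_i − Δ_(i-1)) read
  1·m_0 + 8·m_1 + 3·m_2 = 6(Δ_1 - Δ_0) = 6
Natural end conditions: m_0 = m_2 = 0.
Solving: m_0 = 0, m_1 = 3/4, m_2 = 0.
On [0, 1], p(t) = 9 - 17/8·t + 0·t² + 1/8·t³.
With t = 2/3: p(2/3) = 823/108.

7.6204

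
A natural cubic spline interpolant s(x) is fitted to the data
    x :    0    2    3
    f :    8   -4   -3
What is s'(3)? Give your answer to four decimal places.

2.1667

Let M_i = s''(x_i). Step sizes h_i = 2, 1; slopes of the chords Δ_i = (y_(i+1) - y_i)/h_i = -6, 1.
  2·M_0 + 6·M_1 + 1·M_2 = 6(Δ_1 - Δ_0) = 42
Natural end conditions: M_0 = M_2 = 0.
Hence M_0 = 0, M_1 = 7, M_2 = 0.
On [2, 3], s'(x) = b_1 + 2c_1·(x - 2) + 3d_1·(x - 2)² with b_1 = Δ_1 - h_1(2M_1 + M_2)/6 = -4/3, c_1 = M_1/2 = 7/2, d_1 = (M_2 - M_1)/(6h_1) = -7/6. So s'(3) = 13/6.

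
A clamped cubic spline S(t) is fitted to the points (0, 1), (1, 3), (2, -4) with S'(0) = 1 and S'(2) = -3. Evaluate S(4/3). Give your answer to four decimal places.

0.9259

With σ_i denoting the second derivative at x_i, h_i = 1, 1, and Δ_i = (y_(i+1) − y_i)/h_i = 2, -7:
  1·σ_0 + 4·σ_1 + 1·σ_2 = 6(Δ_1 - Δ_0) = -54
Clamped end conditions give two more equations: 2h_0·σ_0 + h_0·σ_1 = 6(Δ_0 - S'(0)) = 6 and h_1·σ_1 + 2h_1·σ_2 = 6(S'(2) - Δ_1) = 24.
Hence σ_0 = 29/2, σ_1 = -23, σ_2 = 47/2.
On [1, 2], S(t) = 3 - 13/4·(t - 1) - 23/2·(t - 1)² + 31/4·(t - 1)³.
With (t - 1) = 1/3: S(4/3) = 25/27.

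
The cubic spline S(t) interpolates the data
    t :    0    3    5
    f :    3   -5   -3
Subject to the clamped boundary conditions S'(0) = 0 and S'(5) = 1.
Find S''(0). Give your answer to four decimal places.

-4.6667

With M_i denoting the second derivative at x_i, h_i = 3, 2, and Δ_i = (y_(i+1) − y_i)/h_i = -8/3, 1:
  3·M_0 + 10·M_1 + 2·M_2 = 6(Δ_1 - Δ_0) = 22
Clamped end conditions give two more equations: 2h_0·M_0 + h_0·M_1 = 6(Δ_0 - S'(0)) = -16 and h_1·M_1 + 2h_1·M_2 = 6(S'(5) - Δ_1) = 0.
Hence M_0 = -14/3, M_1 = 4, M_2 = -2.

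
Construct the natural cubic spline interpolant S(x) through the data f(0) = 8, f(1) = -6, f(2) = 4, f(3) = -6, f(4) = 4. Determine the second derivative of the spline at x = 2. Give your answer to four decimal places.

-53.1429

With σ_i denoting the second derivative at x_i, h_i = 1, 1, 1, 1, and Δ_i = (y_(i+1) − y_i)/h_i = -14, 10, -10, 10:
  1·σ_0 + 4·σ_1 + 1·σ_2 = 6(Δ_1 - Δ_0) = 144
  1·σ_1 + 4·σ_2 + 1·σ_3 = 6(Δ_2 - Δ_1) = -120
  1·σ_2 + 4·σ_3 + 1·σ_4 = 6(Δ_3 - Δ_2) = 120
Natural end conditions: σ_0 = σ_4 = 0.
Solving the tridiagonal system: σ_0 = 0, σ_1 = 345/7, σ_2 = -372/7, σ_3 = 303/7, σ_4 = 0.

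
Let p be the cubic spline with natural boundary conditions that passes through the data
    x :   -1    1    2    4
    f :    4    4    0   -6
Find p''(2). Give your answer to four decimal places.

Let σ_i = p''(x_i). Step sizes h_i = 2, 1, 2; slopes of the chords Δ_i = (y_(i+1) - y_i)/h_i = 0, -4, -3.
  2·σ_0 + 6·σ_1 + 1·σ_2 = 6(Δ_1 - Δ_0) = -24
  1·σ_1 + 6·σ_2 + 2·σ_3 = 6(Δ_2 - Δ_1) = 6
Natural end conditions: σ_0 = σ_3 = 0.
Hence σ_0 = 0, σ_1 = -30/7, σ_2 = 12/7, σ_3 = 0.

1.7143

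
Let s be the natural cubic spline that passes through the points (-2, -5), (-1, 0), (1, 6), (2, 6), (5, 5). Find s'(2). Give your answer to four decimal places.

-0.4133

Put M_i = s'' at the i-th knot. Here h = (1, 2, 1, 3) and Δ = (5, 3, 0, -1/3), so the interior equations h_(i-1)·M_(i-1) + 2(h_(i-1)+h_i)·M_i + h_i·M_(i+1) = 6(Δ_i − Δ_(i-1)) read
  1·M_0 + 6·M_1 + 2·M_2 = 6(Δ_1 - Δ_0) = -12
  2·M_1 + 6·M_2 + 1·M_3 = 6(Δ_2 - Δ_1) = -18
  1·M_2 + 8·M_3 + 3·M_4 = 6(Δ_3 - Δ_2) = -2
Natural end conditions: M_0 = M_4 = 0.
Solving the tridiagonal system: M_0 = 0, M_1 = -28/25, M_2 = -66/25, M_3 = 2/25, M_4 = 0.
On [2, 5], s'(x) = b_3 + 2c_3·(x - 2) + 3d_3·(x - 2)² with b_3 = Δ_3 - h_3(2M_3 + M_4)/6 = -31/75, c_3 = M_3/2 = 1/25, d_3 = (M_4 - M_3)/(6h_3) = -1/225. So s'(2) = -31/75.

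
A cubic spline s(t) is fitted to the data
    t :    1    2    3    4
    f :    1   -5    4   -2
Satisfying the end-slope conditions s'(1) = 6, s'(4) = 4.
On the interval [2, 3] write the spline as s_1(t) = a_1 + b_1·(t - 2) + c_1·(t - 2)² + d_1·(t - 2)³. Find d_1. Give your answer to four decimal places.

-16.4000

Put M_i = s'' at the i-th knot. Here h = (1, 1, 1) and Δ = (-6, 9, -6), so the interior equations h_(i-1)·M_(i-1) + 2(h_(i-1)+h_i)·M_i + h_i·M_(i+1) = 6(Δ_i − Δ_(i-1)) read
  1·M_0 + 4·M_1 + 1·M_2 = 6(Δ_1 - Δ_0) = 90
  1·M_1 + 4·M_2 + 1·M_3 = 6(Δ_2 - Δ_1) = -90
Clamped end conditions give two more equations: 2h_0·M_0 + h_0·M_1 = 6(Δ_0 - s'(1)) = -72 and h_2·M_2 + 2h_2·M_3 = 6(s'(4) - Δ_2) = 60.
Forward elimination and back-substitution give M_0 = -914/15, M_1 = 748/15, M_2 = -728/15, M_3 = 814/15.
On [2, 3], with s_1(t) = a_1 + b_1·(t - 2) + c_1·(t - 2)² + d_1·(t - 2)³: c_1 = M_1/2 = 374/15, d_1 = (M_2 - M_1)/(6h_1) = -82/5, b_1 = Δ_1 - h_1(2M_1 + M_2)/6 = 7/15.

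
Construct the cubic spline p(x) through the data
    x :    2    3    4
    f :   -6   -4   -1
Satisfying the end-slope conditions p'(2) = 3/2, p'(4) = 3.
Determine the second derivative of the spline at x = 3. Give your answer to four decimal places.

1.5000

Put m_i = p'' at the i-th knot. Here h = (1, 1) and Δ = (2, 3), so the interior equations h_(i-1)·m_(i-1) + 2(h_(i-1)+h_i)·m_i + h_i·m_(i+1) = 6(Δ_i − Δ_(i-1)) read
  1·m_0 + 4·m_1 + 1·m_2 = 6(Δ_1 - Δ_0) = 6
Clamped end conditions give two more equations: 2h_0·m_0 + h_0·m_1 = 6(Δ_0 - p'(2)) = 3 and h_1·m_1 + 2h_1·m_2 = 6(p'(4) - Δ_1) = 0.
Hence m_0 = 3/4, m_1 = 3/2, m_2 = -3/4.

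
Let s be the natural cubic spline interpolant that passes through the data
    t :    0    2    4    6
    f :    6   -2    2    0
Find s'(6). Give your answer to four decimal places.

With M_i denoting the second derivative at x_i, h_i = 2, 2, 2, and Δ_i = (y_(i+1) − y_i)/h_i = -4, 2, -1:
  2·M_0 + 8·M_1 + 2·M_2 = 6(Δ_1 - Δ_0) = 36
  2·M_1 + 8·M_2 + 2·M_3 = 6(Δ_2 - Δ_1) = -18
Natural end conditions: M_0 = M_3 = 0.
Hence M_0 = 0, M_1 = 27/5, M_2 = -18/5, M_3 = 0.
On [4, 6], s'(t) = b_2 + 2c_2·(t - 4) + 3d_2·(t - 4)² with b_2 = Δ_2 - h_2(2M_2 + M_3)/6 = 7/5, c_2 = M_2/2 = -9/5, d_2 = (M_3 - M_2)/(6h_2) = 3/10. So s'(6) = -11/5.

-2.2000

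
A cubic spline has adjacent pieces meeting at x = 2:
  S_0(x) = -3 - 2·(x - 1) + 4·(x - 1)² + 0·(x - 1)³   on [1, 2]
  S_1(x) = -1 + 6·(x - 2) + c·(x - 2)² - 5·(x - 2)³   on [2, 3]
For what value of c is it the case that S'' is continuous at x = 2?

S_0''(x) = 8 + 0·(x - 1), so S_0''(2) = 8. On the right, S_1''(2) = 2c, so c = 4.

4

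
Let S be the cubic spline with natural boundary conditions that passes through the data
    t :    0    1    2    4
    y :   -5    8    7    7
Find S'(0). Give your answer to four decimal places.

16.6957

Put M_i = S'' at the i-th knot. Here h = (1, 1, 2) and Δ = (13, -1, 0), so the interior equations h_(i-1)·M_(i-1) + 2(h_(i-1)+h_i)·M_i + h_i·M_(i+1) = 6(Δ_i − Δ_(i-1)) read
  1·M_0 + 4·M_1 + 1·M_2 = 6(Δ_1 - Δ_0) = -84
  1·M_1 + 6·M_2 + 2·M_3 = 6(Δ_2 - Δ_1) = 6
Natural end conditions: M_0 = M_3 = 0.
Solving the tridiagonal system: M_0 = 0, M_1 = -510/23, M_2 = 108/23, M_3 = 0.
On [0, 1], S'(t) = b_0 + 2c_0·t + 3d_0·t² with b_0 = Δ_0 - h_0(2M_0 + M_1)/6 = 384/23, c_0 = M_0/2 = 0, d_0 = (M_1 - M_0)/(6h_0) = -85/23. So S'(0) = 384/23.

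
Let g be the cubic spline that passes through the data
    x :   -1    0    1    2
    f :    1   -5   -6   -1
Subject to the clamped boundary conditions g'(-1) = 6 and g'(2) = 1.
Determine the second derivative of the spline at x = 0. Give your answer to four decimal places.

16.2667

Write M_i for g''(x_i). With h_i = 1, 1, 1 and divided differences Δ_i = -6, -1, 5, the continuity of g' gives the tridiagonal system
  1·M_0 + 4·M_1 + 1·M_2 = 6(Δ_1 - Δ_0) = 30
  1·M_1 + 4·M_2 + 1·M_3 = 6(Δ_2 - Δ_1) = 36
Clamped end conditions give two more equations: 2h_0·M_0 + h_0·M_1 = 6(Δ_0 - g'(-1)) = -72 and h_2·M_2 + 2h_2·M_3 = 6(g'(2) - Δ_2) = -24.
Hence M_0 = -662/15, M_1 = 244/15, M_2 = 136/15, M_3 = -248/15.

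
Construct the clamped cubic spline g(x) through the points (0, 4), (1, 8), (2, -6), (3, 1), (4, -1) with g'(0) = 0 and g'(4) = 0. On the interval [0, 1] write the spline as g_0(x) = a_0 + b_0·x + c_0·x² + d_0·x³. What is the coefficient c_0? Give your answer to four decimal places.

Put M_i = g'' at the i-th knot. Here h = (1, 1, 1, 1) and Δ = (4, -14, 7, -2), so the interior equations h_(i-1)·M_(i-1) + 2(h_(i-1)+h_i)·M_i + h_i·M_(i+1) = 6(Δ_i − Δ_(i-1)) read
  1·M_0 + 4·M_1 + 1·M_2 = 6(Δ_1 - Δ_0) = -108
  1·M_1 + 4·M_2 + 1·M_3 = 6(Δ_2 - Δ_1) = 126
  1·M_2 + 4·M_3 + 1·M_4 = 6(Δ_3 - Δ_2) = -54
Clamped end conditions give two more equations: 2h_0·M_0 + h_0·M_1 = 6(Δ_0 - g'(0)) = 24 and h_3·M_3 + 2h_3·M_4 = 6(g'(4) - Δ_3) = 12.
Solving: M_0 = 1023/28, M_1 = -687/14, M_2 = 207/4, M_3 = -447/14, M_4 = 615/28.
On [0, 1], with g_0(x) = a_0 + b_0·x + c_0·x² + d_0·x³: c_0 = M_0/2 = 1023/56, d_0 = (M_1 - M_0)/(6h_0) = -799/56, b_0 = Δ_0 - h_0(2M_0 + M_1)/6 = 0.

18.2679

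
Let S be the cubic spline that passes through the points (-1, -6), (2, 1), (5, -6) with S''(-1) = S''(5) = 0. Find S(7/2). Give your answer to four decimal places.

Let m_i = S''(x_i). Step sizes h_i = 3, 3; slopes of the chords Δ_i = (y_(i+1) - y_i)/h_i = 7/3, -7/3.
  3·m_0 + 12·m_1 + 3·m_2 = 6(Δ_1 - Δ_0) = -28
Natural end conditions: m_0 = m_2 = 0.
Solving: m_0 = 0, m_1 = -7/3, m_2 = 0.
On [2, 5], S(t) = 1 + 0·(t - 2) - 7/6·(t - 2)² + 7/54·(t - 2)³.
With (t - 2) = 3/2: S(7/2) = -19/16.

-1.1875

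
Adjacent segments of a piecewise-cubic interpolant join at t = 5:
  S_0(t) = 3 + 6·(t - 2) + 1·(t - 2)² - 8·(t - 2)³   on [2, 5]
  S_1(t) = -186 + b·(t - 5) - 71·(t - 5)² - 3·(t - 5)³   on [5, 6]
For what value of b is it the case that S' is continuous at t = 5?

-204

S_0'(t) = 6 + 2·(t - 2) - 24·(t - 2)², so S_0'(5) = -204. On the right, S_1'(5) = b, so b = -204.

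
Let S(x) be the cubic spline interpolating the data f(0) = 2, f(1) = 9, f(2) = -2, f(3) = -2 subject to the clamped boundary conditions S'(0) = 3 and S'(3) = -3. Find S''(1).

With σ_i denoting the second derivative at x_i, h_i = 1, 1, 1, and Δ_i = (y_(i+1) − y_i)/h_i = 7, -11, 0:
  1·σ_0 + 4·σ_1 + 1·σ_2 = 6(Δ_1 - Δ_0) = -108
  1·σ_1 + 4·σ_2 + 1·σ_3 = 6(Δ_2 - Δ_1) = 66
Clamped end conditions give two more equations: 2h_0·σ_0 + h_0·σ_1 = 6(Δ_0 - S'(0)) = 24 and h_2·σ_2 + 2h_2·σ_3 = 6(S'(3) - Δ_2) = -18.
Solving the tridiagonal system: σ_0 = 34, σ_1 = -44, σ_2 = 34, σ_3 = -26.

-44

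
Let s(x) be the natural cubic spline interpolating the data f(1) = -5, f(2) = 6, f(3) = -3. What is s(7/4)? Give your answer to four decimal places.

Let M_i = s''(x_i). Step sizes h_i = 1, 1; slopes of the chords Δ_i = (y_(i+1) - y_i)/h_i = 11, -9.
  1·M_0 + 4·M_1 + 1·M_2 = 6(Δ_1 - Δ_0) = -120
Natural end conditions: M_0 = M_2 = 0.
Forward elimination and back-substitution give M_0 = 0, M_1 = -30, M_2 = 0.
On [1, 2], s(x) = -5 + 16·(x - 1) + 0·(x - 1)² - 5·(x - 1)³.
With (x - 1) = 3/4: s(7/4) = 313/64.

4.8906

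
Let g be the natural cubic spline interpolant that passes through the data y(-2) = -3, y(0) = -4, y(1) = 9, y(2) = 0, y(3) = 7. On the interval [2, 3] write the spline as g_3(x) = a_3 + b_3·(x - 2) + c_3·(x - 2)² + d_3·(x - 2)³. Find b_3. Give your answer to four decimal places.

Put M_i = g'' at the i-th knot. Here h = (2, 1, 1, 1) and Δ = (-1/2, 13, -9, 7), so the interior equations h_(i-1)·M_(i-1) + 2(h_(i-1)+h_i)·M_i + h_i·M_(i+1) = 6(Δ_i − Δ_(i-1)) read
  2·M_0 + 6·M_1 + 1·M_2 = 6(Δ_1 - Δ_0) = 81
  1·M_1 + 4·M_2 + 1·M_3 = 6(Δ_2 - Δ_1) = -132
  1·M_2 + 4·M_3 + 1·M_4 = 6(Δ_3 - Δ_2) = 96
Natural end conditions: M_0 = M_4 = 0.
Solving the tridiagonal system: M_0 = 0, M_1 = 1839/86, M_2 = -2034/43, M_3 = 3081/86, M_4 = 0.
On [2, 3], with g_3(x) = a_3 + b_3·(x - 2) + c_3·(x - 2)² + d_3·(x - 2)³: c_3 = M_3/2 = 3081/172, d_3 = (M_4 - M_3)/(6h_3) = -1027/172, b_3 = Δ_3 - h_3(2M_3 + M_4)/6 = -425/86.

-4.9419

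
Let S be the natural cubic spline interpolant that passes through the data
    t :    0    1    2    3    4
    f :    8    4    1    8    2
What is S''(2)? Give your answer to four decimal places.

Write M_i for S''(x_i). With h_i = 1, 1, 1, 1 and divided differences Δ_i = -4, -3, 7, -6, the continuity of S' gives the tridiagonal system
  1·M_0 + 4·M_1 + 1·M_2 = 6(Δ_1 - Δ_0) = 6
  1·M_1 + 4·M_2 + 1·M_3 = 6(Δ_2 - Δ_1) = 60
  1·M_2 + 4·M_3 + 1·M_4 = 6(Δ_3 - Δ_2) = -78
Natural end conditions: M_0 = M_4 = 0.
Forward elimination and back-substitution give M_0 = 0, M_1 = -57/14, M_2 = 156/7, M_3 = -351/14, M_4 = 0.

22.2857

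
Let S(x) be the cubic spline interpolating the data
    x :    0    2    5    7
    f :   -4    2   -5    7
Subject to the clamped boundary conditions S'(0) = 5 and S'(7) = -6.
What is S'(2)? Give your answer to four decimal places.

-1.4167

Put σ_i = S'' at the i-th knot. Here h = (2, 3, 2) and Δ = (3, -7/3, 6), so the interior equations h_(i-1)·σ_(i-1) + 2(h_(i-1)+h_i)·σ_i + h_i·σ_(i+1) = 6(Δ_i − Δ_(i-1)) read
  2·σ_0 + 10·σ_1 + 3·σ_2 = 6(Δ_1 - Δ_0) = -32
  3·σ_1 + 10·σ_2 + 2·σ_3 = 6(Δ_2 - Δ_1) = 50
Clamped end conditions give two more equations: 2h_0·σ_0 + h_0·σ_1 = 6(Δ_0 - S'(0)) = -12 and h_2·σ_2 + 2h_2·σ_3 = 6(S'(7) - Δ_2) = -72.
Solving: σ_0 = 5/12, σ_1 = -41/6, σ_2 = 71/6, σ_3 = -287/12.
On [2, 5], S'(x) = b_1 + 2c_1·(x - 2) + 3d_1·(x - 2)² with b_1 = Δ_1 - h_1(2σ_1 + σ_2)/6 = -17/12, c_1 = σ_1/2 = -41/12, d_1 = (σ_2 - σ_1)/(6h_1) = 28/27. So S'(2) = -17/12.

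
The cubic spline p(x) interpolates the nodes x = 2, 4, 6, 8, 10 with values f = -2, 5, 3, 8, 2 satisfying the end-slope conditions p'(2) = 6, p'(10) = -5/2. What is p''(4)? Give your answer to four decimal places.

-4.3036

With m_i denoting the second derivative at x_i, h_i = 2, 2, 2, 2, and Δ_i = (y_(i+1) − y_i)/h_i = 7/2, -1, 5/2, -3:
  2·m_0 + 8·m_1 + 2·m_2 = 6(Δ_1 - Δ_0) = -27
  2·m_1 + 8·m_2 + 2·m_3 = 6(Δ_2 - Δ_1) = 21
  2·m_2 + 8·m_3 + 2·m_4 = 6(Δ_3 - Δ_2) = -33
Clamped end conditions give two more equations: 2h_0·m_0 + h_0·m_1 = 6(Δ_0 - p'(2)) = -15 and h_3·m_3 + 2h_3·m_4 = 6(p'(10) - Δ_3) = 3.
Forward elimination and back-substitution give m_0 = -179/112, m_1 = -241/56, m_2 = 85/16, m_3 = -361/56, m_4 = 445/112.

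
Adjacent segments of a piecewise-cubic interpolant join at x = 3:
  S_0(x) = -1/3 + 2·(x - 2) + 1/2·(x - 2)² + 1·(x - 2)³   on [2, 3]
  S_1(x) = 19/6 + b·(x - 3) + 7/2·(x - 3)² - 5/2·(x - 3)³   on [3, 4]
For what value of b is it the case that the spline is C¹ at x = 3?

S_0'(x) = 2 + 1·(x - 2) + 3·(x - 2)², so S_0'(3) = 6. On the right, S_1'(3) = b, so b = 6.

6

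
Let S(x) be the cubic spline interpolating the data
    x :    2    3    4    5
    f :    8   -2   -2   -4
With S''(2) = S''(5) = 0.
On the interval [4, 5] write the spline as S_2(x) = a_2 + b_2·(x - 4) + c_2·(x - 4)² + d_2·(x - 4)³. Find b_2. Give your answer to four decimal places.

0.4000

Let M_i = S''(x_i). Step sizes h_i = 1, 1, 1; slopes of the chords Δ_i = (y_(i+1) - y_i)/h_i = -10, 0, -2.
  1·M_0 + 4·M_1 + 1·M_2 = 6(Δ_1 - Δ_0) = 60
  1·M_1 + 4·M_2 + 1·M_3 = 6(Δ_2 - Δ_1) = -12
Natural end conditions: M_0 = M_3 = 0.
Solving the tridiagonal system: M_0 = 0, M_1 = 84/5, M_2 = -36/5, M_3 = 0.
On [4, 5], with S_2(x) = a_2 + b_2·(x - 4) + c_2·(x - 4)² + d_2·(x - 4)³: c_2 = M_2/2 = -18/5, d_2 = (M_3 - M_2)/(6h_2) = 6/5, b_2 = Δ_2 - h_2(2M_2 + M_3)/6 = 2/5.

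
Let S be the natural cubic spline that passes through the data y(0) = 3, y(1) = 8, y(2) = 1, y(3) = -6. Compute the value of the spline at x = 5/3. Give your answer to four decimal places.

3.9852

Let M_i = S''(x_i). Step sizes h_i = 1, 1, 1; slopes of the chords Δ_i = (y_(i+1) - y_i)/h_i = 5, -7, -7.
  1·M_0 + 4·M_1 + 1·M_2 = 6(Δ_1 - Δ_0) = -72
  1·M_1 + 4·M_2 + 1·M_3 = 6(Δ_2 - Δ_1) = 0
Natural end conditions: M_0 = M_3 = 0.
Solving: M_0 = 0, M_1 = -96/5, M_2 = 24/5, M_3 = 0.
On [1, 2], S(x) = 8 - 7/5·(x - 1) - 48/5·(x - 1)² + 4·(x - 1)³.
With (x - 1) = 2/3: S(5/3) = 538/135.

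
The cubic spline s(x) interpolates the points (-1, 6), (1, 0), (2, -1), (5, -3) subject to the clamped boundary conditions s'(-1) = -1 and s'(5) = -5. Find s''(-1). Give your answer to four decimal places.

Let M_i = s''(x_i). Step sizes h_i = 2, 1, 3; slopes of the chords Δ_i = (y_(i+1) - y_i)/h_i = -3, -1, -2/3.
  2·M_0 + 6·M_1 + 1·M_2 = 6(Δ_1 - Δ_0) = 12
  1·M_1 + 8·M_2 + 3·M_3 = 6(Δ_2 - Δ_1) = 2
Clamped end conditions give two more equations: 2h_0·M_0 + h_0·M_1 = 6(Δ_0 - s'(-1)) = -12 and h_2·M_2 + 2h_2·M_3 = 6(s'(5) - Δ_2) = -26.
Forward elimination and back-substitution give M_0 = -97/21, M_1 = 68/21, M_2 = 38/21, M_3 = -110/21.

-4.6190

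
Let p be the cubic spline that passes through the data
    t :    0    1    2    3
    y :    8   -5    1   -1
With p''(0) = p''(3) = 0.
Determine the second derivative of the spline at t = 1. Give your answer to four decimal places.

Write σ_i for p''(x_i). With h_i = 1, 1, 1 and divided differences Δ_i = -13, 6, -2, the continuity of p' gives the tridiagonal system
  1·σ_0 + 4·σ_1 + 1·σ_2 = 6(Δ_1 - Δ_0) = 114
  1·σ_1 + 4·σ_2 + 1·σ_3 = 6(Δ_2 - Δ_1) = -48
Natural end conditions: σ_0 = σ_3 = 0.
Hence σ_0 = 0, σ_1 = 168/5, σ_2 = -102/5, σ_3 = 0.

33.6000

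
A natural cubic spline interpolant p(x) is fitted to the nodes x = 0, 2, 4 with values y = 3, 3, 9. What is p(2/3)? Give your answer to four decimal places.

Let m_i = p''(x_i). Step sizes h_i = 2, 2; slopes of the chords Δ_i = (y_(i+1) - y_i)/h_i = 0, 3.
  2·m_0 + 8·m_1 + 2·m_2 = 6(Δ_1 - Δ_0) = 18
Natural end conditions: m_0 = m_2 = 0.
Solving the tridiagonal system: m_0 = 0, m_1 = 9/4, m_2 = 0.
On [0, 2], p(x) = 3 - 3/4·x + 0·x² + 3/16·x³.
With x = 2/3: p(2/3) = 23/9.

2.5556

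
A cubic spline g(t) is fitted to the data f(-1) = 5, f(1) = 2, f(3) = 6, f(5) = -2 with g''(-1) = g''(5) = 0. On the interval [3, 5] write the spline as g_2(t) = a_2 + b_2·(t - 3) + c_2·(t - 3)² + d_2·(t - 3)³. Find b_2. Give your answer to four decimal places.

-0.3333

Put σ_i = g'' at the i-th knot. Here h = (2, 2, 2) and Δ = (-3/2, 2, -4), so the interior equations h_(i-1)·σ_(i-1) + 2(h_(i-1)+h_i)·σ_i + h_i·σ_(i+1) = 6(Δ_i − Δ_(i-1)) read
  2·σ_0 + 8·σ_1 + 2·σ_2 = 6(Δ_1 - Δ_0) = 21
  2·σ_1 + 8·σ_2 + 2·σ_3 = 6(Δ_2 - Δ_1) = -36
Natural end conditions: σ_0 = σ_3 = 0.
Solving the tridiagonal system: σ_0 = 0, σ_1 = 4, σ_2 = -11/2, σ_3 = 0.
On [3, 5], with g_2(t) = a_2 + b_2·(t - 3) + c_2·(t - 3)² + d_2·(t - 3)³: c_2 = σ_2/2 = -11/4, d_2 = (σ_3 - σ_2)/(6h_2) = 11/24, b_2 = Δ_2 - h_2(2σ_2 + σ_3)/6 = -1/3.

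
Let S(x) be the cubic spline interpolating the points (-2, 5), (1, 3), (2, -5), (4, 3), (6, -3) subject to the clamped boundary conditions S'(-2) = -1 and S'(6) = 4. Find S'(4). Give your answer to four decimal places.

0.6250

Put m_i = S'' at the i-th knot. Here h = (3, 1, 2, 2) and Δ = (-2/3, -8, 4, -3), so the interior equations h_(i-1)·m_(i-1) + 2(h_(i-1)+h_i)·m_i + h_i·m_(i+1) = 6(Δ_i − Δ_(i-1)) read
  3·m_0 + 8·m_1 + 1·m_2 = 6(Δ_1 - Δ_0) = -44
  1·m_1 + 6·m_2 + 2·m_3 = 6(Δ_2 - Δ_1) = 72
  2·m_2 + 8·m_3 + 2·m_4 = 6(Δ_3 - Δ_2) = -42
Clamped end conditions give two more equations: 2h_0·m_0 + h_0·m_1 = 6(Δ_0 - S'(-2)) = 2 and h_3·m_3 + 2h_3·m_4 = 6(S'(6) - Δ_3) = 42.
Solving: m_0 = 125/24, m_1 = -39/4, m_2 = 147/8, m_3 = -57/4, m_4 = 141/8.
On [4, 6], S'(x) = b_3 + 2c_3·(x - 4) + 3d_3·(x - 4)² with b_3 = Δ_3 - h_3(2m_3 + m_4)/6 = 5/8, c_3 = m_3/2 = -57/8, d_3 = (m_4 - m_3)/(6h_3) = 85/32. So S'(4) = 5/8.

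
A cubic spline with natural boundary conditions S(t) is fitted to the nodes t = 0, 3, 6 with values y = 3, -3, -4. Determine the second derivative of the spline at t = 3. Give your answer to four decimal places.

Write M_i for S''(x_i). With h_i = 3, 3 and divided differences Δ_i = -2, -1/3, the continuity of S' gives the tridiagonal system
  3·M_0 + 12·M_1 + 3·M_2 = 6(Δ_1 - Δ_0) = 10
Natural end conditions: M_0 = M_2 = 0.
Hence M_0 = 0, M_1 = 5/6, M_2 = 0.

0.8333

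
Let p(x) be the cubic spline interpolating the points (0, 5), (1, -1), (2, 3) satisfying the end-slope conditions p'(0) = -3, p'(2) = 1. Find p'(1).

Put M_i = p'' at the i-th knot. Here h = (1, 1) and Δ = (-6, 4), so the interior equations h_(i-1)·M_(i-1) + 2(h_(i-1)+h_i)·M_i + h_i·M_(i+1) = 6(Δ_i − Δ_(i-1)) read
  1·M_0 + 4·M_1 + 1·M_2 = 6(Δ_1 - Δ_0) = 60
Clamped end conditions give two more equations: 2h_0·M_0 + h_0·M_1 = 6(Δ_0 - p'(0)) = -18 and h_1·M_1 + 2h_1·M_2 = 6(p'(2) - Δ_1) = -18.
Hence M_0 = -22, M_1 = 26, M_2 = -22.
On [1, 2], p'(x) = b_1 + 2c_1·(x - 1) + 3d_1·(x - 1)² with b_1 = Δ_1 - h_1(2M_1 + M_2)/6 = -1, c_1 = M_1/2 = 13, d_1 = (M_2 - M_1)/(6h_1) = -8. So p'(1) = -1.

-1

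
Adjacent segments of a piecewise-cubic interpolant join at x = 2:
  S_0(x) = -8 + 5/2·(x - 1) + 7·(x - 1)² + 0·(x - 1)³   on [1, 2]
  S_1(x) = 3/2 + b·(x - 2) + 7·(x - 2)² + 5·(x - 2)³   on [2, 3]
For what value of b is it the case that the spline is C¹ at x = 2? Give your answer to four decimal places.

16.5000

S_0'(x) = 5/2 + 14·(x - 1) + 0·(x - 1)², so S_0'(2) = 33/2. On the right, S_1'(2) = b, so b = 33/2.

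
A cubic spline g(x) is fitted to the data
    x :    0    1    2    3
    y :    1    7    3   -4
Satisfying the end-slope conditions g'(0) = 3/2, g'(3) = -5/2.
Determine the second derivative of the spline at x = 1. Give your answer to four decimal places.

Write m_i for g''(x_i). With h_i = 1, 1, 1 and divided differences Δ_i = 6, -4, -7, the continuity of g' gives the tridiagonal system
  1·m_0 + 4·m_1 + 1·m_2 = 6(Δ_1 - Δ_0) = -60
  1·m_1 + 4·m_2 + 1·m_3 = 6(Δ_2 - Δ_1) = -18
Clamped end conditions give two more equations: 2h_0·m_0 + h_0·m_1 = 6(Δ_0 - g'(0)) = 27 and h_2·m_2 + 2h_2·m_3 = 6(g'(3) - Δ_2) = 27.
Solving: m_0 = 353/15, m_1 = -301/15, m_2 = -49/15, m_3 = 227/15.

-20.0667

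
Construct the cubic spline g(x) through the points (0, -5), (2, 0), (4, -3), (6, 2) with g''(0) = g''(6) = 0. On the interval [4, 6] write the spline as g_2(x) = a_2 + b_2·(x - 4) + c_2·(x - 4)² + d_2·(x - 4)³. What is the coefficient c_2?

2

Let σ_i = g''(x_i). Step sizes h_i = 2, 2, 2; slopes of the chords Δ_i = (y_(i+1) - y_i)/h_i = 5/2, -3/2, 5/2.
  2·σ_0 + 8·σ_1 + 2·σ_2 = 6(Δ_1 - Δ_0) = -24
  2·σ_1 + 8·σ_2 + 2·σ_3 = 6(Δ_2 - Δ_1) = 24
Natural end conditions: σ_0 = σ_3 = 0.
Solving the tridiagonal system: σ_0 = 0, σ_1 = -4, σ_2 = 4, σ_3 = 0.
On [4, 6], with g_2(x) = a_2 + b_2·(x - 4) + c_2·(x - 4)² + d_2·(x - 4)³: c_2 = σ_2/2 = 2, d_2 = (σ_3 - σ_2)/(6h_2) = -1/3, b_2 = Δ_2 - h_2(2σ_2 + σ_3)/6 = -1/6.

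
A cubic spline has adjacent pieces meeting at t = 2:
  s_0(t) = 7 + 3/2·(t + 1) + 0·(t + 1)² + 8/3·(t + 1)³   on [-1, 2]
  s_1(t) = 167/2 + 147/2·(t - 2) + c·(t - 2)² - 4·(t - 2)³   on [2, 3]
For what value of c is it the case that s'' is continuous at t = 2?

24

s_0''(t) = 0 + 16·(t + 1), so s_0''(2) = 48. On the right, s_1''(2) = 2c, so c = 24.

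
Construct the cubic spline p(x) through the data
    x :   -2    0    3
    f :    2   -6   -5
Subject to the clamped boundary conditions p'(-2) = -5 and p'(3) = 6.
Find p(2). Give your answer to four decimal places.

-8.6148

Put σ_i = p'' at the i-th knot. Here h = (2, 3) and Δ = (-4, 1/3), so the interior equations h_(i-1)·σ_(i-1) + 2(h_(i-1)+h_i)·σ_i + h_i·σ_(i+1) = 6(Δ_i − Δ_(i-1)) read
  2·σ_0 + 10·σ_1 + 3·σ_2 = 6(Δ_1 - Δ_0) = 26
Clamped end conditions give two more equations: 2h_0·σ_0 + h_0·σ_1 = 6(Δ_0 - p'(-2)) = 6 and h_1·σ_1 + 2h_1·σ_2 = 6(p'(3) - Δ_1) = 34.
Solving the tridiagonal system: σ_0 = 11/10, σ_1 = 4/5, σ_2 = 79/15.
On [0, 3], p(x) = -6 - 31/10·x + 2/5·x² + 67/270·x³.
With x = 2: p(2) = -1163/135.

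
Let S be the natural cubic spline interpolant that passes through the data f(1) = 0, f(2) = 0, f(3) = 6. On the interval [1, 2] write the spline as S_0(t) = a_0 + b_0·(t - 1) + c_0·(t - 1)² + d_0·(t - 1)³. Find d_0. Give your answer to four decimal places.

1.5000

Put M_i = S'' at the i-th knot. Here h = (1, 1) and Δ = (0, 6), so the interior equations h_(i-1)·M_(i-1) + 2(h_(i-1)+h_i)·M_i + h_i·M_(i+1) = 6(Δ_i − Δ_(i-1)) read
  1·M_0 + 4·M_1 + 1·M_2 = 6(Δ_1 - Δ_0) = 36
Natural end conditions: M_0 = M_2 = 0.
Hence M_0 = 0, M_1 = 9, M_2 = 0.
On [1, 2], with S_0(t) = a_0 + b_0·(t - 1) + c_0·(t - 1)² + d_0·(t - 1)³: c_0 = M_0/2 = 0, d_0 = (M_1 - M_0)/(6h_0) = 3/2, b_0 = Δ_0 - h_0(2M_0 + M_1)/6 = -3/2.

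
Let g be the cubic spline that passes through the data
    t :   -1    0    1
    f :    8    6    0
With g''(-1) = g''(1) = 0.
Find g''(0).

-6

Put m_i = g'' at the i-th knot. Here h = (1, 1) and Δ = (-2, -6), so the interior equations h_(i-1)·m_(i-1) + 2(h_(i-1)+h_i)·m_i + h_i·m_(i+1) = 6(Δ_i − Δ_(i-1)) read
  1·m_0 + 4·m_1 + 1·m_2 = 6(Δ_1 - Δ_0) = -24
Natural end conditions: m_0 = m_2 = 0.
Hence m_0 = 0, m_1 = -6, m_2 = 0.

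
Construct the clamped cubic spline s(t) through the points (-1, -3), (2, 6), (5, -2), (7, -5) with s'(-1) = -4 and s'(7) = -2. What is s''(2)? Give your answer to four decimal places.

Write M_i for s''(x_i). With h_i = 3, 3, 2 and divided differences Δ_i = 3, -8/3, -3/2, the continuity of s' gives the tridiagonal system
  3·M_0 + 12·M_1 + 3·M_2 = 6(Δ_1 - Δ_0) = -34
  3·M_1 + 10·M_2 + 2·M_3 = 6(Δ_2 - Δ_1) = 7
Clamped end conditions give two more equations: 2h_0·M_0 + h_0·M_1 = 6(Δ_0 - s'(-1)) = 42 and h_2·M_2 + 2h_2·M_3 = 6(s'(7) - Δ_2) = -3.
Forward elimination and back-substitution give M_0 = 1145/114, M_1 = -347/57, M_2 = 113/38, M_3 = -85/38.

-6.0877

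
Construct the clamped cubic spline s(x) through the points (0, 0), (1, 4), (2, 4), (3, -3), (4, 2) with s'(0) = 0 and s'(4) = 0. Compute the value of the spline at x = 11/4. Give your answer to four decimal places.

Put m_i = s'' at the i-th knot. Here h = (1, 1, 1, 1) and Δ = (4, 0, -7, 5), so the interior equations h_(i-1)·m_(i-1) + 2(h_(i-1)+h_i)·m_i + h_i·m_(i+1) = 6(Δ_i − Δ_(i-1)) read
  1·m_0 + 4·m_1 + 1·m_2 = 6(Δ_1 - Δ_0) = -24
  1·m_1 + 4·m_2 + 1·m_3 = 6(Δ_2 - Δ_1) = -42
  1·m_2 + 4·m_3 + 1·m_4 = 6(Δ_3 - Δ_2) = 72
Clamped end conditions give two more equations: 2h_0·m_0 + h_0·m_1 = 6(Δ_0 - s'(0)) = 24 and h_3·m_3 + 2h_3·m_4 = 6(s'(4) - Δ_3) = -30.
Solving the tridiagonal system: m_0 = 207/14, m_1 = -39/7, m_2 = -33/2, m_3 = 207/7, m_4 = -417/14.
On [2, 3], s(x) = 4 - 45/7·(x - 2) - 33/4·(x - 2)² + 215/28·(x - 2)³.
With (x - 2) = 3/4: s(11/4) = -569/256.

-2.2227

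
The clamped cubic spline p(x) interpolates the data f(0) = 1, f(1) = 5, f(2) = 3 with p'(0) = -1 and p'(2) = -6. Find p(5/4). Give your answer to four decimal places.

With M_i denoting the second derivative at x_i, h_i = 1, 1, and Δ_i = (y_(i+1) − y_i)/h_i = 4, -2:
  1·M_0 + 4·M_1 + 1·M_2 = 6(Δ_1 - Δ_0) = -36
Clamped end conditions give two more equations: 2h_0·M_0 + h_0·M_1 = 6(Δ_0 - p'(0)) = 30 and h_1·M_1 + 2h_1·M_2 = 6(p'(2) - Δ_1) = -24.
Solving the tridiagonal system: M_0 = 43/2, M_1 = -13, M_2 = -11/2.
On [1, 2], p(x) = 5 + 13/4·(x - 1) - 13/2·(x - 1)² + 5/4·(x - 1)³.
With (x - 1) = 1/4: p(5/4) = 1389/256.

5.4258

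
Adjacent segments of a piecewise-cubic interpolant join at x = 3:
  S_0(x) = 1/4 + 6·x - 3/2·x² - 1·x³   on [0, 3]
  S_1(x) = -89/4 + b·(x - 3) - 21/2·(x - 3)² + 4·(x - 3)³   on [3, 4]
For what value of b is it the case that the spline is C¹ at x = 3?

S_0'(x) = 6 - 3·x - 3·x², so S_0'(3) = -30. On the right, S_1'(3) = b, so b = -30.

-30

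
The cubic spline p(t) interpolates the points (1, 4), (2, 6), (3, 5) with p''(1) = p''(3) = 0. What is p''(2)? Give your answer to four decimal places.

-4.5000

Let σ_i = p''(x_i). Step sizes h_i = 1, 1; slopes of the chords Δ_i = (y_(i+1) - y_i)/h_i = 2, -1.
  1·σ_0 + 4·σ_1 + 1·σ_2 = 6(Δ_1 - Δ_0) = -18
Natural end conditions: σ_0 = σ_2 = 0.
Solving the tridiagonal system: σ_0 = 0, σ_1 = -9/2, σ_2 = 0.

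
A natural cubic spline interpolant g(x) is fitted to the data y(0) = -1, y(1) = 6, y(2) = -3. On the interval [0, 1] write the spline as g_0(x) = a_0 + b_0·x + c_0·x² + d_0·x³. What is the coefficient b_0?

Put σ_i = g'' at the i-th knot. Here h = (1, 1) and Δ = (7, -9), so the interior equations h_(i-1)·σ_(i-1) + 2(h_(i-1)+h_i)·σ_i + h_i·σ_(i+1) = 6(Δ_i − Δ_(i-1)) read
  1·σ_0 + 4·σ_1 + 1·σ_2 = 6(Δ_1 - Δ_0) = -96
Natural end conditions: σ_0 = σ_2 = 0.
Solving: σ_0 = 0, σ_1 = -24, σ_2 = 0.
On [0, 1], with g_0(x) = a_0 + b_0·x + c_0·x² + d_0·x³: c_0 = σ_0/2 = 0, d_0 = (σ_1 - σ_0)/(6h_0) = -4, b_0 = Δ_0 - h_0(2σ_0 + σ_1)/6 = 11.

11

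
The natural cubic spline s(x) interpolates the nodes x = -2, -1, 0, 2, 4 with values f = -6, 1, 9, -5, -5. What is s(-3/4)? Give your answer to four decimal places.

3.4113

Write σ_i for s''(x_i). With h_i = 1, 1, 2, 2 and divided differences Δ_i = 7, 8, -7, 0, the continuity of s' gives the tridiagonal system
  1·σ_0 + 4·σ_1 + 1·σ_2 = 6(Δ_1 - Δ_0) = 6
  1·σ_1 + 6·σ_2 + 2·σ_3 = 6(Δ_2 - Δ_1) = -90
  2·σ_2 + 8·σ_3 + 2·σ_4 = 6(Δ_3 - Δ_2) = 42
Natural end conditions: σ_0 = σ_4 = 0.
Forward elimination and back-substitution give σ_0 = 0, σ_1 = 89/14, σ_2 = -136/7, σ_3 = 283/28, σ_4 = 0.
On [-1, 0], s(x) = 1 + 383/42·(x + 1) + 89/28·(x + 1)² - 361/84·(x + 1)³.
With (x + 1) = 1/4: s(-3/4) = 6113/1792.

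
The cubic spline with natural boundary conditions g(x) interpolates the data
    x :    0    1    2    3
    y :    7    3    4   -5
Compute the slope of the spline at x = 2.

-3

Put M_i = g'' at the i-th knot. Here h = (1, 1, 1) and Δ = (-4, 1, -9), so the interior equations h_(i-1)·M_(i-1) + 2(h_(i-1)+h_i)·M_i + h_i·M_(i+1) = 6(Δ_i − Δ_(i-1)) read
  1·M_0 + 4·M_1 + 1·M_2 = 6(Δ_1 - Δ_0) = 30
  1·M_1 + 4·M_2 + 1·M_3 = 6(Δ_2 - Δ_1) = -60
Natural end conditions: M_0 = M_3 = 0.
Forward elimination and back-substitution give M_0 = 0, M_1 = 12, M_2 = -18, M_3 = 0.
On [2, 3], g'(x) = b_2 + 2c_2·(x - 2) + 3d_2·(x - 2)² with b_2 = Δ_2 - h_2(2M_2 + M_3)/6 = -3, c_2 = M_2/2 = -9, d_2 = (M_3 - M_2)/(6h_2) = 3. So g'(2) = -3.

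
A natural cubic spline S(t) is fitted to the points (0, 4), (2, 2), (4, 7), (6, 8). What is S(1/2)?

Let M_i = S''(x_i). Step sizes h_i = 2, 2, 2; slopes of the chords Δ_i = (y_(i+1) - y_i)/h_i = -1, 5/2, 1/2.
  2·M_0 + 8·M_1 + 2·M_2 = 6(Δ_1 - Δ_0) = 21
  2·M_1 + 8·M_2 + 2·M_3 = 6(Δ_2 - Δ_1) = -12
Natural end conditions: M_0 = M_3 = 0.
Forward elimination and back-substitution give M_0 = 0, M_1 = 16/5, M_2 = -23/10, M_3 = 0.
On [0, 2], S(t) = 4 - 31/15·t + 0·t² + 4/15·t³.
With t = 1/2: S(1/2) = 3.

3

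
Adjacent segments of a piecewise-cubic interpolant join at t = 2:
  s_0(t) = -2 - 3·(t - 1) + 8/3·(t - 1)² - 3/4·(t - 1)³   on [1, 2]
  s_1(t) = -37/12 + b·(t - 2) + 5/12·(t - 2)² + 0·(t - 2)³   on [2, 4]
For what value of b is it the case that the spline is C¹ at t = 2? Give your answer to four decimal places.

s_0'(t) = -3 + 16/3·(t - 1) - 9/4·(t - 1)², so s_0'(2) = 1/12. On the right, s_1'(2) = b, so b = 1/12.

0.0833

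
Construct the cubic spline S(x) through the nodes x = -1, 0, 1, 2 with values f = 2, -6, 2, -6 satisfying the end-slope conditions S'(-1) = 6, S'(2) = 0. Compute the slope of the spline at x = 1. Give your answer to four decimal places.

0.4000

With M_i denoting the second derivative at x_i, h_i = 1, 1, 1, and Δ_i = (y_(i+1) − y_i)/h_i = -8, 8, -8:
  1·M_0 + 4·M_1 + 1·M_2 = 6(Δ_1 - Δ_0) = 96
  1·M_1 + 4·M_2 + 1·M_3 = 6(Δ_2 - Δ_1) = -96
Clamped end conditions give two more equations: 2h_0·M_0 + h_0·M_1 = 6(Δ_0 - S'(-1)) = -84 and h_2·M_2 + 2h_2·M_3 = 6(S'(2) - Δ_2) = 48.
Solving the tridiagonal system: M_0 = -344/5, M_1 = 268/5, M_2 = -248/5, M_3 = 244/5.
On [1, 2], S'(x) = b_2 + 2c_2·(x - 1) + 3d_2·(x - 1)² with b_2 = Δ_2 - h_2(2M_2 + M_3)/6 = 2/5, c_2 = M_2/2 = -124/5, d_2 = (M_3 - M_2)/(6h_2) = 82/5. So S'(1) = 2/5.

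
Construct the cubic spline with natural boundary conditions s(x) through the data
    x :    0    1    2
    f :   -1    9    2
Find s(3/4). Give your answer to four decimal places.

7.8945

Put m_i = s'' at the i-th knot. Here h = (1, 1) and Δ = (10, -7), so the interior equations h_(i-1)·m_(i-1) + 2(h_(i-1)+h_i)·m_i + h_i·m_(i+1) = 6(Δ_i − Δ_(i-1)) read
  1·m_0 + 4·m_1 + 1·m_2 = 6(Δ_1 - Δ_0) = -102
Natural end conditions: m_0 = m_2 = 0.
Hence m_0 = 0, m_1 = -51/2, m_2 = 0.
On [0, 1], s(x) = -1 + 57/4·x + 0·x² - 17/4·x³.
With x = 3/4: s(3/4) = 2021/256.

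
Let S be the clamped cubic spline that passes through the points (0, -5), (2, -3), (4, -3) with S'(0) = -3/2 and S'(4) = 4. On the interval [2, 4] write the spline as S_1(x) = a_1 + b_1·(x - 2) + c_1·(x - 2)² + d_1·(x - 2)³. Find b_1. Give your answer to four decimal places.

0.1250

Write m_i for S''(x_i). With h_i = 2, 2 and divided differences Δ_i = 1, 0, the continuity of S' gives the tridiagonal system
  2·m_0 + 8·m_1 + 2·m_2 = 6(Δ_1 - Δ_0) = -6
Clamped end conditions give two more equations: 2h_0·m_0 + h_0·m_1 = 6(Δ_0 - S'(0)) = 15 and h_1·m_1 + 2h_1·m_2 = 6(S'(4) - Δ_1) = 24.
Hence m_0 = 47/8, m_1 = -17/4, m_2 = 65/8.
On [2, 4], with S_1(x) = a_1 + b_1·(x - 2) + c_1·(x - 2)² + d_1·(x - 2)³: c_1 = m_1/2 = -17/8, d_1 = (m_2 - m_1)/(6h_1) = 33/32, b_1 = Δ_1 - h_1(2m_1 + m_2)/6 = 1/8.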